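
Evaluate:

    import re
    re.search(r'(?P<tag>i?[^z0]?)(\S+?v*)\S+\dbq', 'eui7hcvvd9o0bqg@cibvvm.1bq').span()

(0, 26)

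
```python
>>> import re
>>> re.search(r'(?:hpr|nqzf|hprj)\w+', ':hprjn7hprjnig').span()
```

`re.search` tries every starting position until one works.
The match spans [1:14] → 'hprjn7hprjnig'.

(1, 14)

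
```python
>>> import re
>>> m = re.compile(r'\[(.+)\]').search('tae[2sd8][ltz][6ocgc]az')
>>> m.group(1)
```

'2sd8][ltz][6ocgc'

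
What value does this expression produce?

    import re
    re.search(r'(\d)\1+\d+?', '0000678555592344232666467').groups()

After group 1 captures some text, `\1` only succeeds where that same text appears again.
`re.search` scans for the first position where the pattern succeeds.
The match spans [0:5] → '00006'.
Captured: group 1 = '0'.

('0',)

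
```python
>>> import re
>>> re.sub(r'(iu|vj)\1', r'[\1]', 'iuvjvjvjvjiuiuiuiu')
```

'iu[vj][vj][iu][iu]'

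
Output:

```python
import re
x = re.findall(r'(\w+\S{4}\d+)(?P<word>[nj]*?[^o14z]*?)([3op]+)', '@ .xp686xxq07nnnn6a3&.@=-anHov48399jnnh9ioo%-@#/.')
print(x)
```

Pattern: one or more of a word character, then exactly 4 of a non-whitespace character, then one or more of a digit (captured); then zero or more of one of [nj] (lazy), then zero or more of any character except [o14z] (lazy) (captured as 'word'); then one or more of one of [3op] (captured).
Scanning left to right: at [3:29] match 'xp686xxq07nnnn6a3&.@=-anHo', groups = ('xp686xxq07nnnn6a3', '&.@=-anH', 'o'); at [29:43] match 'v48399jnnh9ioo', groups = ('v48399jnnh9', 'i', 'oo').
`findall` packs the 3 group values into a tuple for every match.

[('xp686xxq07nnnn6a3', '&.@=-anH', 'o'), ('v48399jnnh9', 'i', 'oo')]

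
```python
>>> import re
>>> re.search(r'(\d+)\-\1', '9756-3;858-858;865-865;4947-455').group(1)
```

'858'

`\1` has to match the exact text group 1 already captured.
`re.search` tries every starting position until one works.
The match spans [7:14] → '858-858'.
Captured: group 1 = '858'.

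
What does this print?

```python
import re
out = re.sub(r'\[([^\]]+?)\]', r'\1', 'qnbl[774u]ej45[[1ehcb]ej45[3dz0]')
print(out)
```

qnbl774uej45[1ehcbej453dz0

Matches: at [4:10] → '[774u]'; at [14:22] → '[[1ehcb]'; at [26:32] → '[3dz0]'.
`\1` in the replacement pulls in group 1's text for each match.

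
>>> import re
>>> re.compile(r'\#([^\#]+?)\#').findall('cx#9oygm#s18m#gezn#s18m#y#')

['9oygm', 'gezn', 'y']

Because there's exactly one group, `findall` drops the full match and keeps group 1 from each hit.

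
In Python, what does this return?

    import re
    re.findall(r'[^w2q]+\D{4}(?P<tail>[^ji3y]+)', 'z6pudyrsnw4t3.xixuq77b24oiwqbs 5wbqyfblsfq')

['4t', '77b24o', ' 5wbq', 'q']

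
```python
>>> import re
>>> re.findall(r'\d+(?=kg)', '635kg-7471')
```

['635']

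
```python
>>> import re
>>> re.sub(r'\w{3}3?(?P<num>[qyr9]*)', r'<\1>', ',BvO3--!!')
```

',<>--!!'

Pattern: exactly 3 of a word character, then optionally a literal '3'; then zero or more of one of [qyr9] (captured as 'num').
Each match is replaced using the text its own group 1 captured.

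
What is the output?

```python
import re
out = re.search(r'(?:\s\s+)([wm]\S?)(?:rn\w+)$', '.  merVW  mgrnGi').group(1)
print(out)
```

mg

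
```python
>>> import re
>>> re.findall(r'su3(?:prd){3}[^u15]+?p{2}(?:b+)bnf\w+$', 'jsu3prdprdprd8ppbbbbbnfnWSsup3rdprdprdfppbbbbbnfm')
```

['su3prdprdprd8ppbbbbbnfnWSsup3rdprdprdfppbbbbbnfm']

This matches the literal 'su3', then the literal 'prd' repeated 3 times; then one or more of any character except [u15] (lazy), then exactly 2 of a literal 'p'; then one or more of a literal 'b' (non-capturing group); then the literal 'bnf', then one or more of a word character; then anchored at the end.
Scanning left to right: at [1:49] → 'su3prdprdprd8ppbbbbbnfnWSsup3rdprdprdfppbbbbbnfm'.
No capturing groups, so `findall` returns the 1 full match string.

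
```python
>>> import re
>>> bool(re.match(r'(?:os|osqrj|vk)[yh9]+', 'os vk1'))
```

False

`re.match` only tries the pattern at the start of the string.
Here position 0 doesn't satisfy it, so the call returns None, and `bool(None)` is False.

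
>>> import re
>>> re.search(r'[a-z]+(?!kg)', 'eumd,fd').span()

(0, 4)

Because the assertion is negative and zero-width, positions next to the forbidden text are skipped.
`re.search` tries every starting position until one works.
The match spans [0:4] → 'eumd'.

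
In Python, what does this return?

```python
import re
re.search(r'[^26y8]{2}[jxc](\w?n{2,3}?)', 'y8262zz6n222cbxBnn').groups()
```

This matches exactly 2 of any character except [26y8], then one of [jxc]; then optionally a word character, then 2 to 3 of the literal 'n' (lazy) (captured).
`re.search` scans for the first position where the pattern succeeds.
The match spans [12:18] → 'cbxBnn'.
Captured: group 1 = 'Bnn'.

('Bnn',)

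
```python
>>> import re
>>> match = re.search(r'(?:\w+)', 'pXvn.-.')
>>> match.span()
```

The pattern matches one or more of a word character (non-capturing group).
`search` walks the string left to right and returns the first match it finds.
The match spans [0:4] → 'pXvn'.

(0, 4)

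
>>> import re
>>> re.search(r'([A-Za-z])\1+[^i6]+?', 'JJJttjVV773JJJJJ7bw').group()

'JJJt'

`\1` is not a pattern — it's the concrete string captured by group 1, re-applied verbatim.
The match spans [0:4] → 'JJJt'.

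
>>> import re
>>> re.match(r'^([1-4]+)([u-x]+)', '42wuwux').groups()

('42', 'wuwux')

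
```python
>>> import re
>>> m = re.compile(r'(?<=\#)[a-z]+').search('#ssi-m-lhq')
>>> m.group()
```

'ssi'

The positive lookaround only admits positions where the adjacent text matches; those characters stay outside the span.
Unlike `match`, `search` isn't anchored — it looks for the pattern anywhere in the string.
The match spans [1:4] → 'ssi'.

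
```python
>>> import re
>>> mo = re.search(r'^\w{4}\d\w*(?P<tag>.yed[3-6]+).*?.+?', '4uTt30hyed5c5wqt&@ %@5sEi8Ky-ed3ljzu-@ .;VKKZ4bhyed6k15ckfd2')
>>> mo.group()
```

'4uTt30hyed5c'

The pattern matches anchored at the start of the string; then exactly 4 of a word character, then a digit, then zero or more of a word character; then any character, then the literal 'yed', then one or more of a character in [3-6] (captured as 'tag'); then zero or more of any character (lazy), then one or more of any character (lazy).
Because the quantifier is non-greedy, it stops expanding at the earliest point where the rest of the pattern can succeed.
`re.search` scans for the first position where the pattern succeeds.
The match spans [0:12] → '4uTt30hyed5c'.
Captured: group 1 = 'hyed5'.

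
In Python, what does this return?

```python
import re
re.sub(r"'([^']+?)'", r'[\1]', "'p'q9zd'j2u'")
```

The replacement refers to a captured group, so each match is rewritten using its own captured text.

'[p]q9zd[j2u]'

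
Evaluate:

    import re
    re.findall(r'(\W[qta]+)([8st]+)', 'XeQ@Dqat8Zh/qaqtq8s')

The pattern matches a non-word character, then one or more of one of [qta] (captured); then one or more of one of [8st] (captured).
Matches: at [11:19] match '/qaqtq8s', groups = ('/qaqtq', '8s').
With 2 capturing groups, `findall` returns a 2-tuple per match.

[('/qaqtq', '8s')]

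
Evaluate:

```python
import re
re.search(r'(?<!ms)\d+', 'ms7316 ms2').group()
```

The negative lookahead/lookbehind blocks any match where the forbidden context is present.
Unlike `match`, `search` isn't anchored — it looks for the pattern anywhere in the string.
The match spans [3:6] → '316'.

'316'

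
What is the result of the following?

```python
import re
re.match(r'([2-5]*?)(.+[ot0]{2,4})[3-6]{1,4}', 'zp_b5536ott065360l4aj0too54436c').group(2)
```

'zp_b5536ott065360l4aj0too'

The pattern matches zero or more of a character in [2-5] (lazy) (captured); then one or more of any character, then 2 to 4 of one of [ot0] (captured); then 1 to 4 of a character in [3-6].
With `match`, the pattern is implicitly anchored at the beginning.
The match spans [0:29] → 'zp_b5536ott065360l4aj0too5443'.
Captured: group 1 = '', group 2 = 'zp_b5536ott065360l4aj0too'.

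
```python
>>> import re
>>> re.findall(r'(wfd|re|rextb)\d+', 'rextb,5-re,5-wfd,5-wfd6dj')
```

Walking the string: at [19:23] match 'wfd6', group 1 = 'wfd'.
`findall` collects group 1 from the one match (1 total).

['wfd']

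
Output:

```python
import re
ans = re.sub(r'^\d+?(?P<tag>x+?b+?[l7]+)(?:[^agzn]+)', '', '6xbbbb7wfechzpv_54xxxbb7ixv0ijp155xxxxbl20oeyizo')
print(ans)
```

zpv_54xxxbb7ixv0ijp155xxxxbl20oeyizo

Each match is replaced by ''.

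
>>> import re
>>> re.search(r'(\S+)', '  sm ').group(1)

The match spans [2:4] → 'sm'.
Captured: group 1 = 'sm'.

'sm'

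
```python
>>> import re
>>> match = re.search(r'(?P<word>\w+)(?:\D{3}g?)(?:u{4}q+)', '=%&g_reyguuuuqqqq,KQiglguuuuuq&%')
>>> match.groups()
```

This matches one or more of a word character (captured as 'word'); then exactly 3 of a non-digit, then optionally the literal 'g' (non-capturing group); then exactly 4 of the literal 'u', then one or more of a literal 'q' (non-capturing group).
`search` walks the string left to right and returns the first match it finds.
The match spans [3:17] → 'g_reyguuuuqqqq'.
Captured: group 1 = 'g_r'.

('g_r',)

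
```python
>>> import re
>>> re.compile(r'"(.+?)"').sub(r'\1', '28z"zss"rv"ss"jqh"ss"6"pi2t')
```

Matches: at [3:8] → '"zss"'; at [10:14] → '"ss"'; at [17:21] → '"ss"'.
`\1` in the replacement pulls in group 1's text for each match.

'28zzssrvssjqhss6"pi2t'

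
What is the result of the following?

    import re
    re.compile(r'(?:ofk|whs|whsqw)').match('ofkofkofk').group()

`match` is anchored at position 0; if the pattern doesn't fit there, it returns None.
The match spans [0:3] → 'ofk'.

'ofk'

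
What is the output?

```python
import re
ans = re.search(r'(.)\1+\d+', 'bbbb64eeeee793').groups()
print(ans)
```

('b',)

A backreference is literal: `\1` must see the identical characters the first group matched.
Unlike `match`, `search` isn't anchored — it looks for the pattern anywhere in the string.
The match spans [0:6] → 'bbbb64'.
Captured: group 1 = 'b'.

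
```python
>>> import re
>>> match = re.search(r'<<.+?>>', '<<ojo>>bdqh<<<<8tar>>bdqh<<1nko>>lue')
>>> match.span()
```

(0, 7)

With the lazy modifier that quantifier settles for the fewest repetitions that let the rest of the pattern succeed (the atoms after it are unaffected and can still be greedy).
The match spans [0:7] → '<<ojo>>'.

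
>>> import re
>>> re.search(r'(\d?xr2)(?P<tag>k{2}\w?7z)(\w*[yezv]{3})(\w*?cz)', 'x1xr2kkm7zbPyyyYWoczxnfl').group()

The match spans [1:20] → '1xr2kkm7zbPyyyYWocz'.

'1xr2kkm7zbPyyyYWocz'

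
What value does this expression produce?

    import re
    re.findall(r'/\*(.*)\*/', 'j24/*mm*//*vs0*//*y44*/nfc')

['mm*//*vs0*//*y44']

`findall` collects group 1 from the one match (1 total).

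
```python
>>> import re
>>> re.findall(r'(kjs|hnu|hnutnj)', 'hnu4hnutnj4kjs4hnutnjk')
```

Branches in `(...|...)` are attempted left-to-right; the first branch that allows the whole pattern to succeed is taken.
One capturing group, so `findall` returns just the captured substring from each match — 4 in all.

['hnu', 'hnu', 'kjs', 'hnu']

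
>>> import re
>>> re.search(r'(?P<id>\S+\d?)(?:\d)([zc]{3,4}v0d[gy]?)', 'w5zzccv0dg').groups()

('w', 'zzccv0dg')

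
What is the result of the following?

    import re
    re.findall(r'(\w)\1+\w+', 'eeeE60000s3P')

`\1` has to match the exact text group 1 already captured.
Walking the string: at [0:12] match 'eeeE60000s3P', group 1 = 'e'.
`findall` collects group 1 from the one match (1 total).

['e']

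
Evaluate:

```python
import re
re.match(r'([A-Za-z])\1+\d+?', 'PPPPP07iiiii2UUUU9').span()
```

(0, 6)

`\1` is not a pattern — it's the concrete string captured by group 1, re-applied verbatim.
`re.match` won't scan ahead — the pattern has to work from the very first character.
The match spans [0:6] → 'PPPPP0'.
Captured: group 1 = 'P'.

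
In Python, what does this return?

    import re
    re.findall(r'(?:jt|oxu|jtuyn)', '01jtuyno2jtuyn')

['jt', 'jt']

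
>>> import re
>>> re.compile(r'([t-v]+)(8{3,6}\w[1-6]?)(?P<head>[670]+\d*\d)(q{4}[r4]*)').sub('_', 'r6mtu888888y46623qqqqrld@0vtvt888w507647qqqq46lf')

'r6m_ld@0_6lf'

Pattern: one or more of a character in [t-v] (captured); then 3 to 6 of a literal '8', then a word character, then optionally a character in [1-6] (captured); then one or more of one of [670], then zero or more of a digit, then a digit (captured as 'head'); then exactly 4 of a literal 'q', then zero or more of one of [r4] (captured).
Matches: at [3:22] → 'tu888888y46623qqqqr'; at [26:45] → 'vtvt888w507647qqqq4'.
Every occurrence is swapped for '_'.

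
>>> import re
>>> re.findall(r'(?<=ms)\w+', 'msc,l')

The `(?=…)`/`(?<=…)` assertion just peeks at neighbouring text; it doesn't advance the match position.
Matches: at [2:3] → 'c'.
No capturing groups, so `findall` returns the 1 full match string.

['c']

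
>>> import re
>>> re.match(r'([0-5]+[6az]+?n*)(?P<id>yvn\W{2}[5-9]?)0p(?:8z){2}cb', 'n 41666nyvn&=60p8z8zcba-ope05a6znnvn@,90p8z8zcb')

None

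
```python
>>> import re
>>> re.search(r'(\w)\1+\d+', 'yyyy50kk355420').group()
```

`\1` has to match the exact text group 1 already captured.
Unlike `match`, `search` isn't anchored — it looks for the pattern anywhere in the string.
The match spans [0:6] → 'yyyy50'.
Captured: group 1 = 'y'.

'yyyy50'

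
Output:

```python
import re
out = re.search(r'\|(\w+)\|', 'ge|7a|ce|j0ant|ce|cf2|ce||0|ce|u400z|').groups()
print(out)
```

The match spans [2:6] → '|7a|'.
Captured: group 1 = '7a'.

('7a',)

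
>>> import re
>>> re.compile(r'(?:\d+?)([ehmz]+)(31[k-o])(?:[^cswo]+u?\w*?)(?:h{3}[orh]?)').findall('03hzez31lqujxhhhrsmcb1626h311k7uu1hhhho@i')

[('hzez', '31l')]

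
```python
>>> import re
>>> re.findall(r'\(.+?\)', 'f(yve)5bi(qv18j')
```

['(yve)']

`findall` yields the raw match text (1 of them) because the pattern has no groups.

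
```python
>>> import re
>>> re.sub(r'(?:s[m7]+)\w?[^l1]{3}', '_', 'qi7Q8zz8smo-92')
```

This matches the literal 's', then one or more of one of [m7] (non-capturing group); then optionally a word character, then exactly 3 of any character except [l1].
Matches: at [8:14] → 'smo-92'.
`sub` substitutes '_' at each match site.

'qi7Q8zz8_'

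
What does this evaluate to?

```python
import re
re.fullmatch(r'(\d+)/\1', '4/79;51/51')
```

None

`re.fullmatch` is like wrapping the pattern in `^…$` (in single-line mode).
Here the string isn't matched end-to-end, so the call returns None.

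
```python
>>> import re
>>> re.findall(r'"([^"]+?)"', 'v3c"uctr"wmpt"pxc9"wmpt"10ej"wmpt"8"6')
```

One capturing group, so `findall` returns just the captured substring from each match — 4 in all.

['uctr', 'pxc9', '10ej', '8']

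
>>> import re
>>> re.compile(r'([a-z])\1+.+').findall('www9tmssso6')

['w']

A backreference is literal: `\1` must see the identical characters the first group matched.
`findall` collects group 1 from the one match (1 total).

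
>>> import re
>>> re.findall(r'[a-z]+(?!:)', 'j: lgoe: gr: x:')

['lgo', 'g']

The negative lookahead/lookbehind blocks any match where the forbidden context is present.
Matches: at [3:6] → 'lgo'; at [9:10] → 'g'.
Since nothing is captured, `findall` lists the 2 matched substrings directly.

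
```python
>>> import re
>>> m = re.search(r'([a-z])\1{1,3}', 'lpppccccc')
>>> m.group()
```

`\1` is not a pattern — it's the concrete string captured by group 1, re-applied verbatim.
The match spans [1:4] → 'ppp'.

'ppp'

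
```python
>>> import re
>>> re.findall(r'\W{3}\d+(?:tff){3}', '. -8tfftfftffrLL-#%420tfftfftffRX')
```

The pattern matches exactly 3 of a non-word character; then one or more of a digit, then the literal 'tff' repeated 3 times.
`findall` yields the raw match text (2 of them) because the pattern has no groups.

['. -8tfftfftff', '-#%420tfftfftff']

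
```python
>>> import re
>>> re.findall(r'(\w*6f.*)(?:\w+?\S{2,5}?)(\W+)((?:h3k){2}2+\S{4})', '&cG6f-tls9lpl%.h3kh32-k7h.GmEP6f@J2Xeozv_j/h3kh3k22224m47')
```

[('cG6f-tls9lpl%.h3kh32-k7h.GmEP6f@J2Xeoz', '/', 'h3kh3k22224m47')]

3 groups means the one result is a tuple of 3 captured strings — 1 here.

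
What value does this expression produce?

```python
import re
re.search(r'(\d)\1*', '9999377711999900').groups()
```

('9',)

After group 1 captures some text, `\1` only succeeds where that same text appears again.
`re.search` scans for the first position where the pattern succeeds.
The match spans [0:4] → '9999'.
Captured: group 1 = '9'.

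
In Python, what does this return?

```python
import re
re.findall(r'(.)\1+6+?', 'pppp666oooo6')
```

['p', 'o']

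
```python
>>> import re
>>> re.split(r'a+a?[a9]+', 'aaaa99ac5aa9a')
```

This matches one or more of the literal 'a', then optionally the literal 'a'; then one or more of one of [a9].
Matches to split on: at [0:7] → 'aaaa99a'; at [9:13] → 'aa9a'.
`split` removes every match and returns the 3 fragments in between.

['', 'c5', '']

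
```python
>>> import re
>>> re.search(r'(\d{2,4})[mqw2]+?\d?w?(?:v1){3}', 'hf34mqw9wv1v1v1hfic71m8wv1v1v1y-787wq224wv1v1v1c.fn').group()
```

'34mqw9wv1v1v1'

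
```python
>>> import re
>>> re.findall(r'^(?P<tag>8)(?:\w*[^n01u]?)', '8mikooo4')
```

['8']

This matches anchored at the start of the string; then a literal '8' (captured as 'tag'); then zero or more of a word character, then optionally any character except [n01u] (non-capturing group).
Walking the string: at [0:8] match '8mikooo4', group 1 = '8'.
Because there's exactly one group, `findall` drops the full match and keeps group 1 from the one hit.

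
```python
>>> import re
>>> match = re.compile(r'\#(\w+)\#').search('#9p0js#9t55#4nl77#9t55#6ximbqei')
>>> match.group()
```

'#9p0js#'

`re.search` tries every starting position until one works.
The match spans [0:7] → '#9p0js#'.
Captured: group 1 = '9p0js'.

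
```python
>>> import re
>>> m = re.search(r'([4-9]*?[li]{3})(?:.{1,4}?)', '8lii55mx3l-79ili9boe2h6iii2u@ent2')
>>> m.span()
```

Because the quantifier is non-greedy, it stops expanding at the earliest point where the rest of the pattern can succeed.
The match spans [0:5] → '8lii5'.

(0, 5)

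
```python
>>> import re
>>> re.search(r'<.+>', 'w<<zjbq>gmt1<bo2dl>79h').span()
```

(1, 19)

The match spans [1:19] → '<<zjbq>gmt1<bo2dl>'.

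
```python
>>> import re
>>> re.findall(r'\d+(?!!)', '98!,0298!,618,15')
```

The negative lookaround is zero-width — it rules out positions where the adjacent text would match, without consuming anything.
Scanning left to right: at [0:1] → '9'; at [4:7] → '029'; at [10:13] → '618'; at [14:16] → '15'.
Since nothing is captured, `findall` lists the 4 matched substrings directly.

['9', '029', '618', '15']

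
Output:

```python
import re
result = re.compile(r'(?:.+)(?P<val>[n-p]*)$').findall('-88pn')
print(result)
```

['']

With a single group, `findall` returns only what that group captured — 1 item.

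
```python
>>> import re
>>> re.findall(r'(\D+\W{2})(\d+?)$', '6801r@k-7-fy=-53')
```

[('-fy=-', '53')]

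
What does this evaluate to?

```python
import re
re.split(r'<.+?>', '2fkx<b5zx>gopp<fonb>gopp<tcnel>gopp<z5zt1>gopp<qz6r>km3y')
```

The `?` after the quantifier makes it lazy — it takes as little as possible before letting the rest of the pattern try.
Splitting on the pattern gives 6 pieces.

['2fkx', 'gopp', 'gopp', 'gopp', 'gopp', 'km3y']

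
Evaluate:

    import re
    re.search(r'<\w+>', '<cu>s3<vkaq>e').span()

Unlike `match`, `search` isn't anchored — it looks for the pattern anywhere in the string.
The match spans [0:4] → '<cu>'.

(0, 4)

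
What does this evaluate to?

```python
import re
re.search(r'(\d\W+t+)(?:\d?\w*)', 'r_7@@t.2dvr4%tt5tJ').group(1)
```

'7@@t'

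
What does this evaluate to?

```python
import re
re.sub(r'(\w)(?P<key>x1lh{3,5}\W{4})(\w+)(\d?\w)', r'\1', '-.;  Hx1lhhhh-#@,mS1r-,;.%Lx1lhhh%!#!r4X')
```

Pattern: a word character (captured); then the literal 'x1l', then 3 to 5 of the literal 'h', then exactly 4 of a non-word character (captured as 'key'); then one or more of a word character (captured); then optionally a digit, then a word character (captured).
Each match is replaced using the text its own group 1 captured.

'-.;  H-,;.%L'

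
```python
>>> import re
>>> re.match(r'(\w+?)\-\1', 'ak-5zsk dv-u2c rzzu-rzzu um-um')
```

None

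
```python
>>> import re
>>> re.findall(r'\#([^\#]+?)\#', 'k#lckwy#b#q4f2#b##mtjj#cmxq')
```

Because there's exactly one group, `findall` drops the full match and keeps group 1 from each hit.

['lckwy', 'q4f2', 'mtjj']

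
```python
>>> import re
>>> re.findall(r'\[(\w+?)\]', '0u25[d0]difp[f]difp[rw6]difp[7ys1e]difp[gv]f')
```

['d0', 'f', 'rw6', '7ys1e', 'gv']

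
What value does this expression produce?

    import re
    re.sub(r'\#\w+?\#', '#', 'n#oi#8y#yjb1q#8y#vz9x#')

`sub` substitutes '#' at each match site.

'n#8y#8y#'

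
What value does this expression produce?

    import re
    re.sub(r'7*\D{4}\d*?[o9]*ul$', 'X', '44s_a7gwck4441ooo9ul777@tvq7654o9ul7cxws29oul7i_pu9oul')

'44s_a7gwck4441ooo9ul777@tvq7654o9ul7cxws29oulX'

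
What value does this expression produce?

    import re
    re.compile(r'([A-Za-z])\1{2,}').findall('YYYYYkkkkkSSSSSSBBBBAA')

A backreference is literal: `\1` must see the identical characters the first group matched.
Matches: at [0:5] match 'YYYYY', group 1 = 'Y'; at [5:10] match 'kkkkk', group 1 = 'k'; at [10:16] match 'SSSSSS', group 1 = 'S'; at [16:20] match 'BBBB', group 1 = 'B'.
Because there's exactly one group, `findall` drops the full match and keeps group 1 from each hit.

['Y', 'k', 'S', 'B']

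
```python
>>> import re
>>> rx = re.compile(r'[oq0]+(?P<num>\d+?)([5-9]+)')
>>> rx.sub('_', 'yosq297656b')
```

Each match is replaced by '_'.

'yos_b'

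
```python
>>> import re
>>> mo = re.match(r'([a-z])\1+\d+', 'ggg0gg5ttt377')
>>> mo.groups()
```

('g',)

`\1` has to match the exact text group 1 already captured.
`match` is anchored at position 0; if the pattern doesn't fit there, it returns None.
The match spans [0:4] → 'ggg0'.
Captured: group 1 = 'g'.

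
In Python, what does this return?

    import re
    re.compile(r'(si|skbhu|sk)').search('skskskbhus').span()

(0, 2)

The match spans [0:2] → 'sk'.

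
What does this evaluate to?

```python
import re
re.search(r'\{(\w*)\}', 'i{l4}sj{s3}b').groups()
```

('l4',)

The match spans [1:5] → '{l4}'.
Captured: group 1 = 'l4'.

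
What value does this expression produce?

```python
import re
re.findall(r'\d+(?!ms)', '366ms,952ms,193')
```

A negative assertion filters positions out without eating any characters.
Walking the string: at [0:2] → '36'; at [6:8] → '95'; at [12:15] → '193'.
Since nothing is captured, `findall` lists the 3 matched substrings directly.

['36', '95', '193']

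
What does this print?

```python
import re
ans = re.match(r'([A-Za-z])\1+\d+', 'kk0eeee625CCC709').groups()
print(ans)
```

The match spans [0:3] → 'kk0'.
Captured: group 1 = 'k'.

('k',)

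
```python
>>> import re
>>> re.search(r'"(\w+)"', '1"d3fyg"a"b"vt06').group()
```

Unlike `match`, `search` isn't anchored — it looks for the pattern anywhere in the string.
The match spans [1:8] → '"d3fyg"'.
Captured: group 1 = 'd3fyg'.

'"d3fyg"'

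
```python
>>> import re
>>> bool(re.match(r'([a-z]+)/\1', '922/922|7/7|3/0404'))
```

False

The backreference `\1` re-matches whatever the first group consumed, character for character.
`re.match` won't scan ahead — the pattern has to work from the very first character.
Here the pattern fails at index 0, so the call returns None, and `bool(None)` is False.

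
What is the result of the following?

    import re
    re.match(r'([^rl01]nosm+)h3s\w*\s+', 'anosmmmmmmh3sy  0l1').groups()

The pattern matches any character except [rl01], then the literal 'nos', then one or more of a literal 'm' (captured); then the literal 'h3s', then zero or more of a word character, then one or more of whitespace.
`re.match` won't scan ahead — the pattern has to work from the very first character.
The match spans [0:16] → 'anosmmmmmmh3sy  '.
Captured: group 1 = 'anosmmmmmm'.

('anosmmmmmm',)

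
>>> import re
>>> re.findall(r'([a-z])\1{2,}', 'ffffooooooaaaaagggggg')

['f', 'o', 'a', 'g']

After group 1 captures some text, `\1` only succeeds where that same text appears again.
With a single group, `findall` returns only what that group captured — 4 items.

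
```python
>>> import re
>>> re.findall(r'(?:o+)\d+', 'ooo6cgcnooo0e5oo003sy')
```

['ooo6', 'ooo0', 'oo003']

The pattern matches one or more of a literal 'o' (non-capturing group); then one or more of a digit.
Since nothing is captured, `findall` lists the 3 matched substrings directly.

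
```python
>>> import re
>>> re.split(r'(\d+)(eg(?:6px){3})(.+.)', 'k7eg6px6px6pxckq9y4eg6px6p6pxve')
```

Pattern: one or more of a digit (captured); then the literal 'eg', then the literal '6px' repeated 3 times (captured); then one or more of any character, then any character (captured).
Matches to split on: at [1:31] → '7eg6px6px6pxckq9y4eg6px6p6pxve'.
With a capturing group present, the delimiter's captured portion is kept in the result list.

['k', '7', 'eg6px6px6px', 'ckq9y4eg6px6p6pxve', '']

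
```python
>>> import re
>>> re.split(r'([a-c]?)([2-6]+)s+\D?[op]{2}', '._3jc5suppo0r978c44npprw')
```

['._3j', 'c', '5', 'o0r978c44npprw']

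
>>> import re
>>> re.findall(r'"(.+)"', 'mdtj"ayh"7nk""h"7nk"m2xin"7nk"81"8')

Walking the string: at [4:33] match '"ayh"7nk""h"7nk"m2xin"7nk"81"', group 1 = 'ayh"7nk""h"7nk"m2xin"7nk"81'.
With a single group, `findall` returns only what that group captured — 1 item.

['ayh"7nk""h"7nk"m2xin"7nk"81']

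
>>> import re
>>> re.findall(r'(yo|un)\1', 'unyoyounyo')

['yo']

The backreference `\1` re-matches whatever the first group consumed, character for character.
Matches: at [2:6] match 'yoyo', group 1 = 'yo'.
Because there's exactly one group, `findall` drops the full match and keeps group 1 from the one hit.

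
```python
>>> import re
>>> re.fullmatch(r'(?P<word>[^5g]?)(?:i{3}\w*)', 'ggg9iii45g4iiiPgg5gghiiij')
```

None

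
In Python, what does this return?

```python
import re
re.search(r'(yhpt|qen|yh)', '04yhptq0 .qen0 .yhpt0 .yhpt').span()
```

(2, 6)

Alternation tries branches left to right and keeps the first one that lets the overall match succeed at that position.
The match spans [2:6] → 'yhpt'.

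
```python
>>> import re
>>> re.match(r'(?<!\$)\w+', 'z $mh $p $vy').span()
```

A negative assertion filters positions out without eating any characters.
`re.match` won't scan ahead — the pattern has to work from the very first character.
The match spans [0:1] → 'z'.

(0, 1)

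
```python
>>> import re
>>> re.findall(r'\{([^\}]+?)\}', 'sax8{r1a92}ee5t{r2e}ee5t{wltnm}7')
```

['r1a92', 'r2e', 'wltnm']

Scanning left to right: at [4:11] match '{r1a92}', group 1 = 'r1a92'; at [15:20] match '{r2e}', group 1 = 'r2e'; at [24:31] match '{wltnm}', group 1 = 'wltnm'.
`findall` collects group 1 from each match (3 total).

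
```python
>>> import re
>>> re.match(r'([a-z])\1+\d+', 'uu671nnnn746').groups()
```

('u',)

`\1` has to match the exact text group 1 already captured.
With `match`, the pattern is implicitly anchored at the beginning.
The match spans [0:5] → 'uu671'.
Captured: group 1 = 'u'.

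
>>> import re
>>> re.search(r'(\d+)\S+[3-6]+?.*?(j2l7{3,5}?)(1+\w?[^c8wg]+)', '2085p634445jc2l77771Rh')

None

This matches one or more of a digit (captured); then one or more of a non-whitespace character, then one or more of a character in [3-6] (lazy), then zero or more of any character (lazy); then the literal 'j2l', then 3 to 5 of the literal '7' (lazy) (captured); then one or more of a literal '1', then optionally a word character, then one or more of any character except [c8wg] (captured).
Unlike `match`, `search` isn't anchored — it looks for the pattern anywhere in the string.
Here no position works, so the call returns None.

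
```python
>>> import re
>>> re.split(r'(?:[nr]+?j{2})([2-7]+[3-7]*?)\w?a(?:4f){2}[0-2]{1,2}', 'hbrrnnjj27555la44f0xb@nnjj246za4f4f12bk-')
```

['hbrrnnjj27555la44f0xb@', '246', 'bk-']

The group in the pattern means `split` returns the separators' captures alongside the pieces.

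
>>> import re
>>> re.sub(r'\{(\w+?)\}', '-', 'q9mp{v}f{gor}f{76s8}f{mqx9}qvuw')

Matches: at [4:7] → '{v}'; at [8:13] → '{gor}'; at [14:20] → '{76s8}'; at [21:27] → '{mqx9}'.
`sub` substitutes '-' at each match site.

'q9mp-f-f-f-qvuw'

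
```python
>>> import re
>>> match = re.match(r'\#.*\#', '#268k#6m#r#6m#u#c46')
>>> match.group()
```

'#268k#6m#r#6m#u#'

`re.match` only tries the pattern at the start of the string.
The match spans [0:16] → '#268k#6m#r#6m#u#'.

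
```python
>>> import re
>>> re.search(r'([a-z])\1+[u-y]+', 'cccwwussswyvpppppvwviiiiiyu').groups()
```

('c',)

The match spans [0:6] → 'cccwwu'.
Captured: group 1 = 'c'.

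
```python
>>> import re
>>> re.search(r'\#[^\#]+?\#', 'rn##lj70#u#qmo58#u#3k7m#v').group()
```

The match spans [3:9] → '#lj70#'.

'#lj70#'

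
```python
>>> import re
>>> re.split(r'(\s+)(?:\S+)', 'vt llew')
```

['vt', ' ', '']

This matches one or more of whitespace (captured); then one or more of a non-whitespace character (non-capturing group).
Matches to split on: at [2:7] → ' llew'.
`re.split` interleaves the captured-group text with the surrounding fragments.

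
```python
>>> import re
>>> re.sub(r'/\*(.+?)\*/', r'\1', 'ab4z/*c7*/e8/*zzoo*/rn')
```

'ab4zc7e8zzoorn'

Lazy quantifiers expand one character at a time until the remainder of the pattern can match.
`\1` in the replacement pulls in group 1's text for each match.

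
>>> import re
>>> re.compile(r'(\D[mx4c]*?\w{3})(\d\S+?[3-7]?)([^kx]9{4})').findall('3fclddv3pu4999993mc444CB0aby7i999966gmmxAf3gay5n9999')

[('lddv', '3pu4', '99999'), ('mc44', '4CB0aby7', 'i9999'), ('gmmxAf', '3gay5', 'n9999')]

The pattern matches a non-digit, then zero or more of one of [mx4c] (lazy), then exactly 3 of a word character (captured); then a digit, then one or more of a non-whitespace character (lazy), then optionally a character in [3-7] (captured); then any character except [kx], then exactly 4 of a literal '9' (captured).
Matches: at [3:16] match 'lddv3pu499999', groups = ('lddv', '3pu4', '99999'); at [17:34] match 'mc444CB0aby7i9999', groups = ('mc44', '4CB0aby7', 'i9999'); at [36:52] match 'gmmxAf3gay5n9999', groups = ('gmmxAf', '3gay5', 'n9999').
`findall` packs the 3 group values into a tuple for every match.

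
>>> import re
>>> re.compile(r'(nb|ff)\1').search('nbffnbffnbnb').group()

After group 1 captures some text, `\1` only succeeds where that same text appears again.
`re.search` scans for the first position where the pattern succeeds.
The match spans [8:12] → 'nbnb'.
Captured: group 1 = 'nb'.

'nbnb'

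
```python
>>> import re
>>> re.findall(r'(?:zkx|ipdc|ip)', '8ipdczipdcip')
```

['ipdc', 'ipdc', 'ip']

Alternation tries branches left to right and keeps the first one that lets the overall match succeed at that position.
No capturing groups, so `findall` returns the 3 full match strings.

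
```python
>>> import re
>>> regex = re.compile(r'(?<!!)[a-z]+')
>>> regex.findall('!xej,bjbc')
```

['ej', 'bjbc']

A negative assertion filters positions out without eating any characters.
Scanning left to right: at [2:4] → 'ej'; at [5:9] → 'bjbc'.
`findall` yields the raw match text (2 of them) because the pattern has no groups.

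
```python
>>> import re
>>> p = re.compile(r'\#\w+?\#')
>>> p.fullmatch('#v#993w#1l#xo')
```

`fullmatch` succeeds only if the pattern covers the string from start to end.
Here the string isn't matched end-to-end, so the call returns None.

None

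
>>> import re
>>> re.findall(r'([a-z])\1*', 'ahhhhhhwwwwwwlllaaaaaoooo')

After group 1 captures some text, `\1` only succeeds where that same text appears again.
With a single group, `findall` returns only what that group captured — 6 items.

['a', 'h', 'w', 'l', 'a', 'o']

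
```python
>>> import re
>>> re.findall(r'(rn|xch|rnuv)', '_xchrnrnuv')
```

The regex engine tests alternatives in the order written; an earlier branch that matches wins even if a later one would match more.
Scanning left to right: at [1:4] match 'xch', group 1 = 'xch'; at [4:6] match 'rn', group 1 = 'rn'; at [6:8] match 'rn', group 1 = 'rn'.
Because there's exactly one group, `findall` drops the full match and keeps group 1 from each hit.

['xch', 'rn', 'rn']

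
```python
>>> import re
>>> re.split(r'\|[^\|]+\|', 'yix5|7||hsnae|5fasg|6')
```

['yix5', '', '5fasg|6']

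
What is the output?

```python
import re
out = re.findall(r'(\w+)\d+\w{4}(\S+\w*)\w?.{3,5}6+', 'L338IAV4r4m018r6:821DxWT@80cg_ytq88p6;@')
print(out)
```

[('L338IAV4r4m', ':821DxWT@80cg_ytq')]

Multiple groups make `findall` return tuples — one 2-tuple for the one match.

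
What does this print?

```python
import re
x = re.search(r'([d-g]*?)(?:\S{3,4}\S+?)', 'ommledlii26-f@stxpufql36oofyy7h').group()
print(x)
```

The pattern matches zero or more of a character in [d-g] (lazy) (captured); then 3 to 4 of a non-whitespace character, then one or more of a non-whitespace character (lazy) (non-capturing group).
The `?` after the quantifier makes it lazy — it takes as little as possible before letting the rest of the pattern try.
`re.search` tries every starting position until one works.
The match spans [0:5] → 'ommle'.
Captured: group 1 = ''.

ommle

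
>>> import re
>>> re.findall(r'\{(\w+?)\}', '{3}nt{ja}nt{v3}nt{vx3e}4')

['3', 'ja', 'v3', 'vx3e']

Scanning left to right: at [0:3] match '{3}', group 1 = '3'; at [5:9] match '{ja}', group 1 = 'ja'; at [11:15] match '{v3}', group 1 = 'v3'; at [17:23] match '{vx3e}', group 1 = 'vx3e'.
`findall` collects group 1 from each match (4 total).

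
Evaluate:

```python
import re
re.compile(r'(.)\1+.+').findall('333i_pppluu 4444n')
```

['3']

After group 1 captures some text, `\1` only succeeds where that same text appears again.
`findall` collects group 1 from the one match (1 total).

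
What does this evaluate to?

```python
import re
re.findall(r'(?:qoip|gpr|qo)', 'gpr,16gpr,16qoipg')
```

['gpr', 'gpr', 'qoip']

Alternation tries branches left to right and keeps the first one that lets the overall match succeed at that position.
Matches: at [0:3] → 'gpr'; at [6:9] → 'gpr'; at [12:16] → 'qoip'.
Since nothing is captured, `findall` lists the 3 matched substrings directly.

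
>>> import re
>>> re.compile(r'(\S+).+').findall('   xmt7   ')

['xmt7']

This matches one or more of a non-whitespace character (captured); then one or more of any character.
Scanning left to right: at [3:10] match 'xmt7   ', group 1 = 'xmt7'.
Because there's exactly one group, `findall` drops the full match and keeps group 1 from the one hit.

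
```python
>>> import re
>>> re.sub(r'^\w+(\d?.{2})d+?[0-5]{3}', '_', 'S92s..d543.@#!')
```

'_.@#!'

This matches anchored at the start of the string; then one or more of a word character; then optionally a digit, then exactly 2 of any character (captured); then one or more of the literal 'd' (lazy), then exactly 3 of a character in [0-5].
`sub` substitutes '_' at each match site.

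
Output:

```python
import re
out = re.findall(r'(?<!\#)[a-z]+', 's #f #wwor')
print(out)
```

Because the assertion is negative and zero-width, positions next to the forbidden text are skipped.
`findall` yields the raw match text (2 of them) because the pattern has no groups.

['s', 'wor']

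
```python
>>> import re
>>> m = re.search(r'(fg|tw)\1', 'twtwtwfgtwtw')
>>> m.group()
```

'twtw'

The backreference `\1` re-matches whatever the first group consumed, character for character.
The match spans [0:4] → 'twtw'.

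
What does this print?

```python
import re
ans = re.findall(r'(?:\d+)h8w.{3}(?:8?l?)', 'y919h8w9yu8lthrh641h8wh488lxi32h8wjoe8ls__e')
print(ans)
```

['919h8w9yu8l', '641h8wh488l', '32h8wjoe8l']

Pattern: one or more of a digit (non-capturing group); then the literal 'h8w', then exactly 3 of any character; then optionally the literal '8', then optionally the literal 'l' (non-capturing group).
With no groups in the pattern, `findall` gives back each whole match — 3 here.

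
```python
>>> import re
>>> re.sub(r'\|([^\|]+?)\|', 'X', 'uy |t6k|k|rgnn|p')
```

'uy XkXp'

Matches: at [3:8] → '|t6k|'; at [9:15] → '|rgnn|'.
Every occurrence is swapped for 'X'.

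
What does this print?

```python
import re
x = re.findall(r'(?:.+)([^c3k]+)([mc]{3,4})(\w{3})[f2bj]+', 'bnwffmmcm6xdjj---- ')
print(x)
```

[('m', 'mcm', '6xd')]

The pattern matches one or more of any character (non-capturing group); then one or more of any character except [c3k] (captured); then 3 to 4 of one of [mc] (captured); then exactly 3 of a word character (captured); then one or more of one of [f2bj].
Multiple groups make `findall` return tuples — one 3-tuple for the one match.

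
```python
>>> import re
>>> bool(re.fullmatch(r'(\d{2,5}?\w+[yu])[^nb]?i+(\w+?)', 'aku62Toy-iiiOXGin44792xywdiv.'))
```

False

For `fullmatch`, every character of the input must be accounted for by the pattern.
Here the string isn't matched end-to-end, so the call returns None, and `bool(None)` is False.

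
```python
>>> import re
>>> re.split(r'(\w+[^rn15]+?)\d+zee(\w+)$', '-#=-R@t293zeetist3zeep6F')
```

This matches one or more of a word character, then one or more of any character except [rn15] (lazy) (captured); then one or more of a digit, then the literal 'zee'; then one or more of a word character (captured); then anchored at the end.
Matches to split on: at [4:24] → 'R@t293zeetist3zeep6F'.
Because the pattern has a capturing group, `split` also inserts each captured text between the pieces.

['-#=-', 'R@t', 'tist3zeep6F', '']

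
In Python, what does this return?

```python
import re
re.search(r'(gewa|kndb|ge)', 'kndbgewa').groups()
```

('kndb',)

`re.search` scans for the first position where the pattern succeeds.
The match spans [0:4] → 'kndb'.
Captured: group 1 = 'kndb'.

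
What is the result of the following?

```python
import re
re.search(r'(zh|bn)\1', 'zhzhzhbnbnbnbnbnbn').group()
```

The backreference `\1` re-matches whatever the first group consumed, character for character.
`re.search` scans for the first position where the pattern succeeds.
The match spans [0:4] → 'zhzh'.
Captured: group 1 = 'zh'.

'zhzh'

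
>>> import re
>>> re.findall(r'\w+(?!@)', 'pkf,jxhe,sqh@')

['pkf', 'jxhe', 'sq']

`(?!…)`/`(?<!…)` only lets a position through if the neighbouring text does NOT match; no characters are consumed.
Walking the string: at [0:3] → 'pkf'; at [4:8] → 'jxhe'; at [9:11] → 'sq'.
With no groups in the pattern, `findall` gives back each whole match — 3 here.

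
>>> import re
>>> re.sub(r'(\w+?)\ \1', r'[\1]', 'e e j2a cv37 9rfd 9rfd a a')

'[e] j2a cv37 [9rfd] [a]'

A backreference is literal: `\1` must see the identical characters the first group matched.
Each match is replaced using the text its own group 1 captured.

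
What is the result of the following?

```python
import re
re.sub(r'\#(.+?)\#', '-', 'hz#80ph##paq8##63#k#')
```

Lazy quantifiers expand one character at a time until the remainder of the pattern can match.
Matches: at [2:8] → '#80ph#'; at [8:14] → '#paq8#'; at [14:18] → '#63#'.
Each match is replaced by '-'.

'hz---k#'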